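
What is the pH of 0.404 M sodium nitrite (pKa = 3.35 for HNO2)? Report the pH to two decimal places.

pH = 8.48

NO2- is the conjugate base of the weak acid HNO2.
Ka = 10^(−3.35) = 4.47 × 10^-4
Kb = Kw/Ka = 1.0×10^-14 / 4.47 × 10^-4 = 2.24 × 10^-11
Kb = [OH-]²/(0.404 − [OH-]) = 2.24 × 10^-11
Since Kb ≪ C₀, [OH-] ≈ √(Kb·C₀) = 3.01 × 10^-6 M.
pOH = 5.52, so pH = 14.00 − pOH = 8.48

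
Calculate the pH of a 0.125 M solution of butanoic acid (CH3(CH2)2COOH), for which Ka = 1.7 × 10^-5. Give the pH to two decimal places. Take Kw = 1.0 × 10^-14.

CH3(CH2)2COOH ⇌ CH3(CH2)2COO- + H+
From the ICE table, Ka = x²/(0.125 − x) = 1.7 × 10^-5.
Neglecting x in the denominator: x = √(1.7 × 10^-5 × 0.125) = 1.46 × 10^-3 M
(x/C₀ = 1.2% < 5%, so the approximation holds.)
pH = −log[H+] = −log(1.46 × 10^-3) = 2.84

pH = 2.84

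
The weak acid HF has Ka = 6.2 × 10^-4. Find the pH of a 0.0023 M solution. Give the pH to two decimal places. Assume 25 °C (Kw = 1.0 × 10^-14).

pH = 3.03

HF ⇌ F- + H+
From the ICE table, Ka = [H+]²/(0.0023 − [H+]) = 6.2 × 10^-4.
Here C₀/Ka ≈ 3.71, so the small-[H+] approximation fails. Use the quadratic:
[H+] = (−Ka + √(Ka² + 4·Ka·C₀))/2 = 9.24 × 10^-4 M
pH = −log[H+] = −log(9.24 × 10^-4) = 3.03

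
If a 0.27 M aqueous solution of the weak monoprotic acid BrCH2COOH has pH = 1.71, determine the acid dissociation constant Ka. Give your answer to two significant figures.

Ka = 1.5 × 10^-3

[H+] = 10^(-1.71) = 1.95 × 10^-2 M
At equilibrium [HA] = 0.27 − 1.95 × 10^-2 = 2.51 × 10^-1 M
Ka = [H+][A-]/[HA] = (1.95 × 10^-2)² / 2.51 × 10^-1 = 1.5 × 10^-3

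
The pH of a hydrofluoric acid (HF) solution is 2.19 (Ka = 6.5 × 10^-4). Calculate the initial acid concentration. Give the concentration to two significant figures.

C₀ = 7.1 × 10^-2 M

[H+] = 10^(-2.19) = 6.46 × 10^-3 M = x
Ka = x²/(C₀ − x) ⇒ C₀ = x + x²/Ka
C₀ = 6.46 × 10^-3 + (6.46 × 10^-3)²/(6.5 × 10^-4) = 7.07 × 10^-2 M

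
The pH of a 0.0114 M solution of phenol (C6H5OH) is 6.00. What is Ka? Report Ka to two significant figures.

[H+] = 10^(-6.00) = 1.00 × 10^-6 M
At equilibrium [HA] = 0.0114 − 1.00 × 10^-6 = 1.14 × 10^-2 M
Ka = [H+][A-]/[HA] = (1.00 × 10^-6)² / 1.14 × 10^-2 = 8.8 × 10^-11

Ka = 8.8 × 10^-11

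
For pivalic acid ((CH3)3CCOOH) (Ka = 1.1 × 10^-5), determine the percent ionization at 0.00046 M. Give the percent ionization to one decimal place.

(CH3)3CCOOH ⇌ (CH3)3CCOO- + H+; let x = [H+] at equilibrium.
Ka = x²/(C₀ − x); solving the quadratic gives x = 6.58 × 10^-5 M.
Fraction ionized = 6.58 × 10^-5 / 0.00046 = 0.1430 → 14.3%

14.3%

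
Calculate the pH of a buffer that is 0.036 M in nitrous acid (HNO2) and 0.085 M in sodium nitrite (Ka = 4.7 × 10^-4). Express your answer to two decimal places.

pKa = −log(4.7 × 10^-4) = 3.328
pH = pKa + log([A⁻]/[HA]) = 3.328 + log(0.085/0.036)
pH = 3.328 + (+0.373) = 3.70

pH = 3.70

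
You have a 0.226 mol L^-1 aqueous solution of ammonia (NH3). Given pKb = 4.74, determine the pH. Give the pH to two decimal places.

pH = 11.31

NH3 + H2O ⇌ NH4+ + OH-
Kb = 10^(−4.74) = 1.82 × 10^-5
Let x = [OH-] at equilibrium. Kb = x²/(0.226 − x).
Neglecting x in the denominator: x = √(1.82 × 10^-5 × 0.226) = 2.03 × 10^-3 M
Check: 0.9% ionized — well under 5%, approximation valid.
pOH = −log(2.03 × 10^-3) = 2.69; pH = 14.00 − 2.69 = 11.31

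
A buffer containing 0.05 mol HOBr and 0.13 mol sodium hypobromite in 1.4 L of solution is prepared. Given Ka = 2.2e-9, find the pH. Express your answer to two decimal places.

pKa = −log(2.2 × 10^-9) = 8.658
pH = pKa + log([A⁻]/[HA]) = 8.658 + log(0.13/0.05)
pH = 8.658 + (+0.415) = 9.07

pH = 9.07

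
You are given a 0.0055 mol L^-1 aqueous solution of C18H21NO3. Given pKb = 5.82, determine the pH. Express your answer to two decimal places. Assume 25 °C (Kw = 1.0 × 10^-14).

pH = 9.96

C18H21NO3 + H2O ⇌ C18H22NO3+ + OH-
Kb = 10^(−5.82) = 1.51 × 10^-6
From the ICE table, Kb = x²/(0.0055 − x) = 1.51 × 10^-6.
Assume x ≪ 0.0055: x ≈ √(1.51 × 10^-6 × 0.0055) = 9.11 × 10^-5 M
Check: 1.7% ionized — well under 5%, approximation valid.
pOH = 4.04, so pH = 14.00 − pOH = 9.96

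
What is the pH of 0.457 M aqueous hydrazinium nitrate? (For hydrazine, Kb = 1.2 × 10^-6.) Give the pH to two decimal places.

pH = 4.21

N2H5+ is the conjugate acid of the weak base N2H4.
Ka = Kw/Kb = 1.0×10^-14 / 1.2 × 10^-6 = 8.33 × 10^-9
Ka = x²/(0.457 − x) = 8.33 × 10^-9
Assume x ≪ 0.457: x ≈ √(8.33 × 10^-9 × 0.457) = 6.17 × 10^-5 M
pH = −log[H+] = −log(6.17 × 10^-5) = 4.21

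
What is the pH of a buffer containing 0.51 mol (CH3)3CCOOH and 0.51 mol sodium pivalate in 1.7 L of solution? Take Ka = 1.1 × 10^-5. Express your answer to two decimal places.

pKa = −log(1.1 × 10^-5) = 4.959
pH = pKa + log([A⁻]/[HA]) = 4.959 + log(0.51/0.51)
pH = 4.959 + (+0.000) = 4.96

pH = 4.96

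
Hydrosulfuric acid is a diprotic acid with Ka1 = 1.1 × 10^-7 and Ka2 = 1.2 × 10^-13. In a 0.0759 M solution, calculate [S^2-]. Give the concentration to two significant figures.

1.2 × 10^-13 M

First ionization gives [H+] ≈ [HS-] = 9.14 × 10^-5 M.
Second step: Ka2 = [H+][S^2-]/[HS-] ≈ [S^2-] (since [H+] ≈ [HS-]).
So [S^2-] ≈ Ka2.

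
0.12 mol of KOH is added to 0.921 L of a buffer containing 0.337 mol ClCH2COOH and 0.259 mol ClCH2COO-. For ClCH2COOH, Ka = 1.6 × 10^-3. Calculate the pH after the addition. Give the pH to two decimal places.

pH = 3.04

After neutralization: n(ClCH2COOH) = 0.217 mol, n(ClCH2COO-) = 0.379 mol.
pKa = −log(1.6 × 10^-3) = 2.796
pH = pKa + log([A⁻]/[HA]) = 2.796 + log(0.379/0.217) = 2.796 +0.242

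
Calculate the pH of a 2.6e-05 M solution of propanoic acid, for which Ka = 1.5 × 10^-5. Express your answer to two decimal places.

CH3CH2COOH ⇌ CH3CH2COO- + H+
From the ICE table, Ka = [H+]²/(2.6e-05 − [H+]) = 1.5 × 10^-5.
Here C₀/Ka ≈ 1.73, so the small-[H+] approximation fails. Use the quadratic:
[H+] = [−1.5e-05 + √(1.5e-05² + 1.56e-09)]/2 = 1.36 × 10^-5 M
pH = −log(1.36 × 10^-5) = 4.87

pH = 4.87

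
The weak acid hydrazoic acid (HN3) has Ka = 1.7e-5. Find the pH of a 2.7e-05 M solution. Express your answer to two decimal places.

pH = 4.84

HN3 ⇌ N3- + H+
Ka = x²/(2.7e-05 − x) = 1.7 × 10^-5
Here C₀/Ka ≈ 1.59, so the small-x approximation fails. Use the quadratic:
x = (−Ka + √(Ka² + 4·Ka·C₀))/2 = 1.45 × 10^-5 M
pH = −log(1.45 × 10^-5) = 4.84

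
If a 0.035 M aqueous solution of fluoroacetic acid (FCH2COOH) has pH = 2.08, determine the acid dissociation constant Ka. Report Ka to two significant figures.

[H+] = 10^(-2.08) = 8.32 × 10^-3 M
At equilibrium [HA] = 0.035 − 8.32 × 10^-3 = 2.67 × 10^-2 M
Ka = [H+][A-]/[HA] = (8.32 × 10^-3)² / 2.67 × 10^-2 = 2.6 × 10^-3

Ka = 2.6 × 10^-3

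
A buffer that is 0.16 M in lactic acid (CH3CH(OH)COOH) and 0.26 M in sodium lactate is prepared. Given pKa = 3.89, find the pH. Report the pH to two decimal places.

Henderson–Hasselbalch: pH = pKa + log([CH3CH(OH)COO-]/[CH3CH(OH)COOH]) = 3.89 + log(0.26/0.16)
pH = 3.89 + (+0.211) = 4.10

pH = 4.10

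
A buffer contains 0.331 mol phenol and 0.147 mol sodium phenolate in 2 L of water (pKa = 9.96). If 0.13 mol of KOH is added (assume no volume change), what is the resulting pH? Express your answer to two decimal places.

After neutralization: n(C6H5OH) = 0.201 mol, n(C6H5O-) = 0.277 mol.
pH = pKa + log([A⁻]/[HA]) = 9.96 + log(0.277/0.201) = 9.96 +0.139

pH = 10.10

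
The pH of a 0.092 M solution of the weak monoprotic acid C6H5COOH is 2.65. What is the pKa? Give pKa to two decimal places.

pKa = 4.25

[H+] = 10^(-2.65) = 2.24 × 10^-3 M
At equilibrium [HA] = 0.092 − 2.24 × 10^-3 = 8.98 × 10^-2 M
Ka = [H+][A-]/[HA] = (2.24 × 10^-3)² / 8.98 × 10^-2 = 5.59 × 10^-5
pKa = -log(5.59 × 10^-5) = 4.25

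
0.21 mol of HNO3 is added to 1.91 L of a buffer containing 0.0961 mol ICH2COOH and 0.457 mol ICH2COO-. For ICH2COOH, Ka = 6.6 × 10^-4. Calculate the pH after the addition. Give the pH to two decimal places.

After neutralization: n(ICH2COOH) = 0.306 mol, n(ICH2COO-) = 0.247 mol.
pKa = −log(6.6 × 10^-4) = 3.180
Henderson–Hasselbalch with mole ratio 0.247/0.306: pH = 3.180 + (-0.093)

pH = 3.09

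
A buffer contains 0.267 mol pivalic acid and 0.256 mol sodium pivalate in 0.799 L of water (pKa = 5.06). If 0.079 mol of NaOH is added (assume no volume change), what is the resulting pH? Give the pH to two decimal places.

pH = 5.31

After neutralization: n((CH3)3CCOOH) = 0.188 mol, n((CH3)3CCOO-) = 0.335 mol.
pH = pKa + log([A⁻]/[HA]) = 5.06 + log(0.335/0.188) = 5.06 +0.251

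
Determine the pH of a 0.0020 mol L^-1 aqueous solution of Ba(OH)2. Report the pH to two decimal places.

pH = 11.60

Ba(OH)2 is a strong base (each formula unit releases 2 OH-); [OH-] = 0.004 M.
pOH = -log(0.004) = 2.40
pH = 14.00 - 2.40 = 11.60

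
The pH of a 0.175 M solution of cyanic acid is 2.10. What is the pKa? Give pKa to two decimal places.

[H+] = 10^(-2.10) = 7.94 × 10^-3 M
At equilibrium [HA] = 0.175 − 7.94 × 10^-3 = 1.67 × 10^-1 M
Ka = [H+][A-]/[HA] = (7.94 × 10^-3)² / 1.67 × 10^-1 = 3.78 × 10^-4
pKa = -log(3.78 × 10^-4) = 3.42

pKa = 3.42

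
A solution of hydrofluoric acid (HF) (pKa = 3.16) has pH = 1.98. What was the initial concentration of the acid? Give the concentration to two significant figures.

[H+] = 10^(-1.98) = 1.05 × 10^-2 M = x
Ka = 10^(−3.16) = 6.92 × 10^-4
Ka = x²/(C₀ − x) ⇒ C₀ = x + x²/Ka
C₀ = 1.05 × 10^-2 + (1.05 × 10^-2)²/(6.92 × 10^-4) = 1.70 × 10^-1 M

C₀ = 1.7 × 10^-1 M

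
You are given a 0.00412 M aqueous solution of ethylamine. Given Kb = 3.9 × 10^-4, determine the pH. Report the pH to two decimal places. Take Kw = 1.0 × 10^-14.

pH = 11.04

C2H5NH2 + H2O ⇌ C2H5NH3+ + OH-
Kb = [OH-]²/(0.00412 − [OH-]) = 3.9 × 10^-4
[OH-] is not negligible relative to C₀; solve [OH-]² + 0.00039·[OH-] − 1.61e-06 = 0.
[OH-] = (−Kb + √(Kb² + 4·Kb·C₀))/2 = 1.09 × 10^-3 M
pOH = −log(1.09 × 10^-3) = 2.96; pH = 14.00 − 2.96 = 11.04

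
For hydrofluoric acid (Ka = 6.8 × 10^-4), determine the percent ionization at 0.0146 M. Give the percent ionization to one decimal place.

19.4%

HF ⇌ F- + H+; let x = [H+] at equilibrium.
Solve x² + 0.00068x − 9.93e-06 = 0 → x = 2.83 × 10^-3 M
% ionization = x/C₀ × 100% = 2.83 × 10^-3/0.0146 × 100% = 19.4%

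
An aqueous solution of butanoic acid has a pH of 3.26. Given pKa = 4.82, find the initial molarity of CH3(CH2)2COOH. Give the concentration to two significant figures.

C₀ = 2.1 × 10^-2 M

[H+] = 10^(-3.26) = 5.50 × 10^-4 M = x
Ka = 10^(−4.82) = 1.51 × 10^-5
Ka = x²/(C₀ − x) ⇒ C₀ = x + x²/Ka
C₀ = 5.50 × 10^-4 + (5.50 × 10^-4)²/(1.51 × 10^-5) = 2.06 × 10^-2 M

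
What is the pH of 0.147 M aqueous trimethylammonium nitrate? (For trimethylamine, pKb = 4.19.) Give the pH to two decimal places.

(CH3)3NH+ is the conjugate acid of the weak base (CH3)3N.
Kb = 10^(−4.19) = 6.46 × 10^-5
Ka = Kw/Kb = 1.0×10^-14 / 6.46 × 10^-5 = 1.55 × 10^-10
From the ICE table, Ka = x²/(0.147 − x) = 1.55 × 10^-10.
Assume x ≪ 0.147: x ≈ √(1.55 × 10^-10 × 0.147) = 4.77 × 10^-6 M
Check: 0.0032% ionized — well under 5%, approximation valid.
pH = −log(4.77 × 10^-6) = 5.32

pH = 5.32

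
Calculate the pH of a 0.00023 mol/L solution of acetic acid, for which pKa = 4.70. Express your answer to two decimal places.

CH3COOH ⇌ CH3COO- + H+
Ka = 10^(−4.70) = 2.00 × 10^-5
Ka = x²/(0.00023 − x) = 2.00 × 10^-5
Here C₀/Ka ≈ 11.5, so the small-x approximation fails. Use the quadratic:
x = (−Ka + √(Ka² + 4·Ka·C₀))/2 = 5.86 × 10^-5 M
pH = −log(5.86 × 10^-5) = 4.23

pH = 4.23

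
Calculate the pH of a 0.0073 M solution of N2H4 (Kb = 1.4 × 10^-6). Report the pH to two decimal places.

N2H4 + H2O ⇌ N2H5+ + OH-
Let x = [OH-] at equilibrium. Kb = x²/(0.0073 − x).
Since Kb ≪ C₀, x ≈ √(Kb·C₀) = 1.01 × 10^-4 M.
Check: 1.4% ionized — well under 5%, approximation valid.
pOH = 4.00, so pH = 14.00 − pOH = 10.00

pH = 10.00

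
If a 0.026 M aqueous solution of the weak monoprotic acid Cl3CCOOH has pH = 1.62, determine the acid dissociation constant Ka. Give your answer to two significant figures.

[H+] = 10^(-1.62) = 2.40 × 10^-2 M
At equilibrium [HA] = 0.026 − 2.40 × 10^-2 = 2.00 × 10^-3 M
Ka = [H+][A-]/[HA] = (2.40 × 10^-2)² / 2.00 × 10^-3 = 2.9 × 10^-1

Ka = 2.9 × 10^-1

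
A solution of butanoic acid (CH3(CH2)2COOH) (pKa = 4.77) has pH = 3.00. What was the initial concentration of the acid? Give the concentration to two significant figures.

C₀ = 6.0 × 10^-2 M

[H+] = 10^(-3.00) = 1.00 × 10^-3 M = x
Ka = 10^(−4.77) = 1.70 × 10^-5
Ka = x²/(C₀ − x) ⇒ C₀ = x + x²/Ka
C₀ = 1.00 × 10^-3 + (1.00 × 10^-3)²/(1.70 × 10^-5) = 5.98 × 10^-2 M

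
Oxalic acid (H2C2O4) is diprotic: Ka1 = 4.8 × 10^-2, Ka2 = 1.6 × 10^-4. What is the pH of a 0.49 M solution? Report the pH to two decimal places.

pH = 0.88

Ka1 ≫ Ka2, so treat the first dissociation as the only significant source of H+.
Ka1 = x²/(0.49 − x) = 4.8 × 10^-2
Solving the quadratic: x = (−Ka1 + √(Ka1² + 4·Ka1·C₀))/2 = 1.31 × 10^-1 M
pH = −log(1.31 × 10^-1) = 0.88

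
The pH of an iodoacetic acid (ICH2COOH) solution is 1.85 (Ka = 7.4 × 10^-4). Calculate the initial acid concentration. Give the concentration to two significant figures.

C₀ = 2.8 × 10^-1 M

[H+] = 10^(-1.85) = 1.41 × 10^-2 M = x
Ka = x²/(C₀ − x) ⇒ C₀ = x + x²/Ka
C₀ = 1.41 × 10^-2 + (1.41 × 10^-2)²/(7.4 × 10^-4) = 2.83 × 10^-1 M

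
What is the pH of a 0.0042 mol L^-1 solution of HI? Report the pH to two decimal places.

HI is a strong acid and dissociates completely, so [H+] = 0.0042 M.
pH = -log(0.0042) = 2.38

pH = 2.38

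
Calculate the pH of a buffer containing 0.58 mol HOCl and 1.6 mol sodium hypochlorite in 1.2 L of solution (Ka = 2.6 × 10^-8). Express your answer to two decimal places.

pKa = −log(2.6 × 10^-8) = 7.585
Henderson–Hasselbalch: pH = pKa + log([OCl-]/[HOCl]) = 7.585 + log(1.6/0.58)
pH = 7.585 + (+0.441) = 8.03

pH = 8.03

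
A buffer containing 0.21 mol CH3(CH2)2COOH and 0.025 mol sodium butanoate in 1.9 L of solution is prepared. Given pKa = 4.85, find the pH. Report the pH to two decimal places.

Using pH = pKa + log([base]/[acid]) with [base]/[acid] = 0.025/0.21:
pH = 4.85 + (-0.924) = 3.93

pH = 3.93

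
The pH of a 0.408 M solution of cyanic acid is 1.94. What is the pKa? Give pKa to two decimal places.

[H+] = 10^(-1.94) = 1.15 × 10^-2 M
At equilibrium [HA] = 0.408 − 1.15 × 10^-2 = 3.96 × 10^-1 M
Ka = [H+][A-]/[HA] = (1.15 × 10^-2)² / 3.96 × 10^-1 = 3.34 × 10^-4
pKa = -log(3.34 × 10^-4) = 3.48

pKa = 3.48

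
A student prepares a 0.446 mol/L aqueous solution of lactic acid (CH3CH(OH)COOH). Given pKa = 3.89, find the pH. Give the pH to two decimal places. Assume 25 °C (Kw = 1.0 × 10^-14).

CH3CH(OH)COOH ⇌ CH3CH(OH)COO- + H+
Ka = 10^(−3.89) = 1.29 × 10^-4
From the ICE table, Ka = [H+]²/(0.446 − [H+]) = 1.29 × 10^-4.
Neglecting [H+] in the denominator: [H+] = √(1.29 × 10^-4 × 0.446) = 7.59 × 10^-3 M
Check: 1.7% ionized — well under 5%, approximation valid.
pH = −log[H+] = −log(7.59 × 10^-3) = 2.12

pH = 2.12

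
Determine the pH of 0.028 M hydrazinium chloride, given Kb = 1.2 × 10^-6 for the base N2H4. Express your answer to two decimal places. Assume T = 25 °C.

pH = 4.82

N2H5+ is the conjugate acid of the weak base N2H4.
Ka = Kw/Kb = 1.0×10^-14 / 1.2 × 10^-6 = 8.33 × 10^-9
Ka = x²/(0.028 − x) = 8.33 × 10^-9
Neglecting x in the denominator: x = √(8.33 × 10^-9 × 0.028) = 1.53 × 10^-5 M
pH = −log[H+] = −log(1.53 × 10^-5) = 4.82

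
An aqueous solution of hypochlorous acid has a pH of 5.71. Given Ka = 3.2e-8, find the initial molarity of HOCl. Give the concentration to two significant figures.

[H+] = 10^(-5.71) = 1.95 × 10^-6 M = x
Ka = x²/(C₀ − x) ⇒ C₀ = x + x²/Ka
C₀ = 1.95 × 10^-6 + (1.95 × 10^-6)²/(3.2 × 10^-8) = 1.21 × 10^-4 M

C₀ = 1.2 × 10^-4 M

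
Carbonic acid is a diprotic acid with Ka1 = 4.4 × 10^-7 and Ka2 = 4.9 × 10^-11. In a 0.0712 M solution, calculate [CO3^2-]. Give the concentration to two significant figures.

4.9 × 10^-11 M

First ionization gives [H+] ≈ [HCO3-] = 1.77 × 10^-4 M.
Second step: Ka2 = [H+][CO3^2-]/[HCO3-] ≈ [CO3^2-] (since [H+] ≈ [HCO3-]).
So [CO3^2-] ≈ Ka2.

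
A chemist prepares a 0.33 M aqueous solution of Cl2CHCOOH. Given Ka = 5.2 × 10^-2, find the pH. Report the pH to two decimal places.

pH = 0.97

Cl2CHCOOH ⇌ Cl2CHCOO- + H+
From the ICE table, Ka = x²/(0.33 − x) = 5.2 × 10^-2.
x is not negligible relative to C₀; solve x² + 0.052·x − 0.0172 = 0.
x = [−0.052 + √(0.052² + 0.0686)]/2 = 1.08 × 10^-1 M
pH = −log(1.08 × 10^-1) = 0.97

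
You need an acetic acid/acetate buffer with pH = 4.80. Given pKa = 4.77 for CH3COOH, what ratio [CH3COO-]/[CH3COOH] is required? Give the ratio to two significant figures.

pH = pKa + log(r) ⇒ log(r) = 4.80 − 4.77 = +0.03
r = [CH3COO-]/[CH3COOH] = 10^(+0.03) = 1.07

ratio = 1.1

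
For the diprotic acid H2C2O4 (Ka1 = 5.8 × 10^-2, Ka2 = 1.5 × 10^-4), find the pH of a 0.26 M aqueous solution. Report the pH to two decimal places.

pH = 1.01

Since Ka1 ≫ Ka2, the first ionization dominates [H+].
Ka1 = x²/(0.26 − x) = 5.8 × 10^-2
Solving the quadratic: x = (−Ka1 + √(Ka1² + 4·Ka1·C₀))/2 = 9.72 × 10^-2 M
pH = −log(9.72 × 10^-2) = 1.01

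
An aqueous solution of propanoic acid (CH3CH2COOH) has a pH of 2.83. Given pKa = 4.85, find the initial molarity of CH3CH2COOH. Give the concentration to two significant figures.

C₀ = 1.6 × 10^-1 M

[H+] = 10^(-2.83) = 1.48 × 10^-3 M = x
Ka = 10^(−4.85) = 1.41 × 10^-5
Ka = x²/(C₀ − x) ⇒ C₀ = x + x²/Ka
C₀ = 1.48 × 10^-3 + (1.48 × 10^-3)²/(1.41 × 10^-5) = 1.57 × 10^-1 M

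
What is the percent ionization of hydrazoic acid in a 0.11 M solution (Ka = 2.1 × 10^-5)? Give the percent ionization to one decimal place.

HN3 ⇌ N3- + H+; let x = [H+] at equilibrium.
x ≈ √(Ka·C₀) = √(2.1 × 10^-5 × 0.11) = 1.52 × 10^-3 M
% ionization = x/C₀ × 100% = 1.52 × 10^-3/0.11 × 100% = 1.4%

1.4%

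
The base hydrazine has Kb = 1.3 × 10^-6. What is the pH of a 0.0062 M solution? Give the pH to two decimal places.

pH = 9.95

N2H4 + H2O ⇌ N2H5+ + OH-
Let x = [OH-] at equilibrium. Kb = x²/(0.0062 − x).
Neglecting x in the denominator: x = √(1.3 × 10^-6 × 0.0062) = 8.98 × 10^-5 M
Check: 1.4% ionized — well under 5%, approximation valid.
pOH = −log(8.98 × 10^-5) = 4.05; pH = 14.00 − 4.05 = 9.95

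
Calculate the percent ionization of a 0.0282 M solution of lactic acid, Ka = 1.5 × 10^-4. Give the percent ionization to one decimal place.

CH3CH(OH)COOH ⇌ CH3CH(OH)COO- + H+; let x = [H+] at equilibrium.
Ka = x²/(C₀ − x); solving the quadratic gives x = 1.98 × 10^-3 M.
% ionization = x/C₀ × 100% = 1.98 × 10^-3/0.0282 × 100% = 7.0%

7.0%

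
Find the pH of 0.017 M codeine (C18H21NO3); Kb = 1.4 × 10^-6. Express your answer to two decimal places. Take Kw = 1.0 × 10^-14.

pH = 10.19

C18H21NO3 + H2O ⇌ C18H22NO3+ + OH-
Let x = [OH-] at equilibrium. Kb = x²/(0.017 − x).
Assume x ≪ 0.017: x ≈ √(1.4 × 10^-6 × 0.017) = 1.54 × 10^-4 M
Check: 0.91% ionized — well under 5%, approximation valid.
pOH = 3.81, so pH = 14.00 − pOH = 10.19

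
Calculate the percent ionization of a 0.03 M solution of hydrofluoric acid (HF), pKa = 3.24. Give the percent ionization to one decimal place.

12.9%

HF ⇌ F- + H+; let x = [H+] at equilibrium.
Ka = 10^(−3.24) = 5.75 × 10^-4
Solve x² + 0.000575x − 1.72e-05 = 0 → x = 3.88 × 10^-3 M
Fraction ionized = 3.88 × 10^-3 / 0.03 = 0.1293 → 12.9%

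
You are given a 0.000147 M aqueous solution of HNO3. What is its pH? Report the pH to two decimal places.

HNO3 is a strong acid and dissociates completely, so [H+] = 0.000147 M.
pH = -log(0.000147) = 3.83

pH = 3.83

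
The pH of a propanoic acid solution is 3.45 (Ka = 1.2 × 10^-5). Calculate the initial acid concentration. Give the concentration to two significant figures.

C₀ = 1.1 × 10^-2 M

[H+] = 10^(-3.45) = 3.55 × 10^-4 M = x
Ka = x²/(C₀ − x) ⇒ C₀ = x + x²/Ka
C₀ = 3.55 × 10^-4 + (3.55 × 10^-4)²/(1.2 × 10^-5) = 1.09 × 10^-2 M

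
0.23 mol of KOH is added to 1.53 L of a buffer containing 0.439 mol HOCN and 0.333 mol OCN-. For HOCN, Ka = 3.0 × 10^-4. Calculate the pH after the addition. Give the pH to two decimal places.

OH- converts HOCN to OCN-: HOCN → 0.209 mol, OCN- → 0.563 mol.
pKa = −log(3.0 × 10^-4) = 3.523
pH = pKa + log([A⁻]/[HA]) = 3.523 + log(0.563/0.209) = 3.523 +0.430

pH = 3.95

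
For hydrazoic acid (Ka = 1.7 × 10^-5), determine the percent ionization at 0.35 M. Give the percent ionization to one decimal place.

0.7%

HN3 ⇌ N3- + H+; let x = [H+] at equilibrium.
x ≈ √(Ka·C₀) = √(1.7 × 10^-5 × 0.35) = 2.44 × 10^-3 M
% ionization = x/C₀ × 100% = 2.44 × 10^-3/0.35 × 100% = 0.7%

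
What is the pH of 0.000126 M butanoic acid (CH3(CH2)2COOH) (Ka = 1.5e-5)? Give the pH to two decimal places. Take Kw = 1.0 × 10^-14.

pH = 4.44

CH3(CH2)2COOH ⇌ CH3(CH2)2COO- + H+
From the ICE table, Ka = [H+]²/(0.000126 − [H+]) = 1.5 × 10^-5.
[H+] is not negligible relative to C₀; solve [H+]² + 1.5e-05·[H+] − 1.89e-09 = 0.
[H+] = [−1.5e-05 + √(1.5e-05² + 7.56e-09)]/2 = 3.66 × 10^-5 M
pH = −log[H+] = −log(3.66 × 10^-5) = 4.44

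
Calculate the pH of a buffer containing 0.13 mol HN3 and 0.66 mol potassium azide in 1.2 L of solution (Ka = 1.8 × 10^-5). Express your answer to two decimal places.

pH = 5.45

pKa = −log(1.8 × 10^-5) = 4.745
pH = pKa + log([A⁻]/[HA]) = 4.745 + log(0.66/0.13)
pH = 4.745 + (+0.706) = 5.45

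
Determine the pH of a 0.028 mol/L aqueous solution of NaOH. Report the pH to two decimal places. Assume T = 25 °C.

NaOH is a strong base; [OH-] = 0.028 M.
pOH = -log(0.028) = 1.55
pH = 14.00 - 1.55 = 12.45

pH = 12.45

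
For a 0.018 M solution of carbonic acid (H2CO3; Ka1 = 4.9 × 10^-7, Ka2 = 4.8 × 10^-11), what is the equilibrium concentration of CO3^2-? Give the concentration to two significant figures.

First ionization gives [H+] ≈ [HCO3-] = 9.39 × 10^-5 M.
Second step: Ka2 = [H+][CO3^2-]/[HCO3-] ≈ [CO3^2-] (since [H+] ≈ [HCO3-]).
So [CO3^2-] ≈ Ka2.

4.8 × 10^-11 M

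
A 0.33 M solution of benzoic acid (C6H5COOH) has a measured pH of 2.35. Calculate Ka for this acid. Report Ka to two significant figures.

Ka = 6.1 × 10^-5

[H+] = 10^(-2.35) = 4.47 × 10^-3 M
At equilibrium [HA] = 0.33 − 4.47 × 10^-3 = 3.26 × 10^-1 M
Ka = [H+][A-]/[HA] = (4.47 × 10^-3)² / 3.26 × 10^-1 = 6.1 × 10^-5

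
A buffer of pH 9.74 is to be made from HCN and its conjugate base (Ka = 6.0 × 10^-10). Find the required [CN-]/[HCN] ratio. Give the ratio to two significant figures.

ratio = 3.3

pKa = -log(6.0 × 10^-10) = 9.222
pH = pKa + log(r) ⇒ log(r) = 9.74 − 9.222 = +0.518
r = [CN-]/[HCN] = 10^(+0.518) = 3.3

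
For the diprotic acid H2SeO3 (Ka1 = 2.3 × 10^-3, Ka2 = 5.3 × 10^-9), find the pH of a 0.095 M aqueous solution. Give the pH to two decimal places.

pH = 1.86

Since Ka1 ≫ Ka2, the first ionization dominates [H+].
Ka1 = x²/(0.095 − x) = 2.3 × 10^-3
Solving the quadratic: x = (−Ka1 + √(Ka1² + 4·Ka1·C₀))/2 = 1.37 × 10^-2 M
pH = −log(1.37 × 10^-2) = 1.86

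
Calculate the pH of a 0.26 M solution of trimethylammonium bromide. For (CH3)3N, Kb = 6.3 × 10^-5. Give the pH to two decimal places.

(CH3)3NH+ is the conjugate acid of the weak base (CH3)3N.
Ka = Kw/Kb = 1.0×10^-14 / 6.3 × 10^-5 = 1.59 × 10^-10
Ka = x²/(0.26 − x) = 1.59 × 10^-10
Neglecting x in the denominator: x = √(1.59 × 10^-10 × 0.26) = 6.43 × 10^-6 M
Check: 0.0025% ionized — well under 5%, approximation valid.
pH = −log[H+] = −log(6.43 × 10^-6) = 5.19

pH = 5.19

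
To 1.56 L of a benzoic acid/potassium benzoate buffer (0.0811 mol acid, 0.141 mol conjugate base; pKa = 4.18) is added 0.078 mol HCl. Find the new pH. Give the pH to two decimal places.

pH = 3.78

After neutralization: n(C6H5COOH) = 0.159 mol, n(C6H5COO-) = 0.063 mol.
pH = pKa + log([A⁻]/[HA]) = 4.18 + log(0.063/0.159) = 4.18 -0.402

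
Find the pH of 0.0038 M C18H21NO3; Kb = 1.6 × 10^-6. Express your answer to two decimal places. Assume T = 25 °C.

pH = 9.89

C18H21NO3 + H2O ⇌ C18H22NO3+ + OH-
From the ICE table, Kb = x²/(0.0038 − x) = 1.6 × 10^-6.
Neglecting x in the denominator: x = √(1.6 × 10^-6 × 0.0038) = 7.80 × 10^-5 M
(x/C₀ = 2.1% < 5%, so the approximation holds.)
pOH = −log(7.80 × 10^-5) = 4.11; pH = 14.00 − 4.11 = 9.89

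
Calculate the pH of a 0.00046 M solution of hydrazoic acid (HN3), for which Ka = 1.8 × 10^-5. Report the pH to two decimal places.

HN3 ⇌ N3- + H+
Let x = [H+] at equilibrium. Ka = x²/(0.00046 − x).
The 5% rule fails; solving x² + Ka·x − Ka·C₀ = 0 exactly:
x = [−1.8e-05 + √(1.8e-05² + 3.31e-08)]/2 = 8.24 × 10^-5 M
pH = −log[H+] = −log(8.24 × 10^-5) = 4.08

pH = 4.08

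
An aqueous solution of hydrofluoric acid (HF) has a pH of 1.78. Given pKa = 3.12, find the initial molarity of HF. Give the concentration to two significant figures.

[H+] = 10^(-1.78) = 1.66 × 10^-2 M = x
Ka = 10^(−3.12) = 7.59 × 10^-4
Ka = x²/(C₀ − x) ⇒ C₀ = x + x²/Ka
C₀ = 1.66 × 10^-2 + (1.66 × 10^-2)²/(7.59 × 10^-4) = 3.80 × 10^-1 M

C₀ = 3.8 × 10^-1 M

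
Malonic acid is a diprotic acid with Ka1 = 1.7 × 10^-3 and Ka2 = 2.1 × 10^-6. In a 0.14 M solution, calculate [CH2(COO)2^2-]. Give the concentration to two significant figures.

2.1 × 10^-6 M

First ionization gives [H+] ≈ [CH2(COOH)COO-] = 1.46 × 10^-2 M.
Second step: Ka2 = [H+][CH2(COO)2^2-]/[CH2(COOH)COO-] ≈ [CH2(COO)2^2-] (since [H+] ≈ [CH2(COOH)COO-]).
So [CH2(COO)2^2-] ≈ Ka2.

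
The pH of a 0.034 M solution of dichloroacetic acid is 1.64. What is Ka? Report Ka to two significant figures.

Ka = 4.7 × 10^-2

[H+] = 10^(-1.64) = 2.29 × 10^-2 M
At equilibrium [HA] = 0.034 − 2.29 × 10^-2 = 1.11 × 10^-2 M
Ka = [H+][A-]/[HA] = (2.29 × 10^-2)² / 1.11 × 10^-2 = 4.7 × 10^-2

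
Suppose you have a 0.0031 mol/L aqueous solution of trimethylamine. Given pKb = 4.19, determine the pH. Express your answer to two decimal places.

pH = 10.62

(CH3)3N + H2O ⇌ (CH3)3NH+ + OH-
Kb = 10^(−4.19) = 6.46 × 10^-5
Kb = [OH-]²/(0.0031 − [OH-]) = 6.46 × 10^-5
The 5% rule fails; solving [OH-]² + Kb·[OH-] − Kb·C₀ = 0 exactly:
[OH-] = (−Kb + √(Kb² + 4·Kb·C₀))/2 = 4.16 × 10^-4 M
pOH = 3.38, so pH = 14.00 − pOH = 10.62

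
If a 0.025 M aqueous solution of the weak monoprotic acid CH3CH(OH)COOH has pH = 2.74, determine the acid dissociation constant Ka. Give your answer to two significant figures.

Ka = 1.4 × 10^-4

[H+] = 10^(-2.74) = 1.82 × 10^-3 M
At equilibrium [HA] = 0.025 − 1.82 × 10^-3 = 2.32 × 10^-2 M
Ka = [H+][A-]/[HA] = (1.82 × 10^-3)² / 2.32 × 10^-2 = 1.4 × 10^-4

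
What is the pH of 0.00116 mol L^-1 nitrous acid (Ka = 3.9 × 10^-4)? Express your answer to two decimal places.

pH = 3.30

HNO2 ⇌ NO2- + H+
Ka = x²/(0.00116 − x) = 3.9 × 10^-4
The 5% rule fails; solving x² + Ka·x − Ka·C₀ = 0 exactly:
x = [−0.00039 + √(0.00039² + 1.81e-06)]/2 = 5.05 × 10^-4 M
pH = −log[H+] = −log(5.05 × 10^-4) = 3.30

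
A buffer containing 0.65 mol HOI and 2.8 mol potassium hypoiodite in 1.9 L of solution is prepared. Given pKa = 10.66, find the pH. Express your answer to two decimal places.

pH = 11.29

pH = pKa + log([A⁻]/[HA]) = 10.66 + log(2.8/0.65)
pH = 10.66 + (+0.634) = 11.29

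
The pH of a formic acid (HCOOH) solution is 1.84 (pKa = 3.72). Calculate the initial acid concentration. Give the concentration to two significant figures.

[H+] = 10^(-1.84) = 1.45 × 10^-2 M = x
Ka = 10^(−3.72) = 1.91 × 10^-4
Ka = x²/(C₀ − x) ⇒ C₀ = x + x²/Ka
C₀ = 1.45 × 10^-2 + (1.45 × 10^-2)²/(1.91 × 10^-4) = 1.12 M

C₀ = 1.1 M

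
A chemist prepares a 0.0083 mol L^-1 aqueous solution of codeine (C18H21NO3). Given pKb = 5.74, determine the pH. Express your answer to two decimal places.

C18H21NO3 + H2O ⇌ C18H22NO3+ + OH-
Kb = 10^(−5.74) = 1.82 × 10^-6
From the ICE table, Kb = x²/(0.0083 − x) = 1.82 × 10^-6.
Since Kb ≪ C₀, x ≈ √(Kb·C₀) = 1.23 × 10^-4 M.
(x/C₀ = 1.5% < 5%, so the approximation holds.)
pOH = −log(1.23 × 10^-4) = 3.91; pH = 14.00 − 3.91 = 10.09

pH = 10.09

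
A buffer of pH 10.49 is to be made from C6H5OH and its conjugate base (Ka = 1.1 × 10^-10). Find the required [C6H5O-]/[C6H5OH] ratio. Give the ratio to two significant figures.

ratio = 3.4

pKa = -log(1.1 × 10^-10) = 9.959
pH = pKa + log(r) ⇒ log(r) = 10.49 − 9.959 = +0.531
r = [C6H5O-]/[C6H5OH] = 10^(+0.531) = 3.4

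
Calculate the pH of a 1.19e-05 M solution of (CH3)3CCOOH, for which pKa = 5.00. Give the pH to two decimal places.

(CH3)3CCOOH ⇌ (CH3)3CCOO- + H+
Ka = 10^(−5.00) = 1.00 × 10^-5
Ka = x²/(1.19e-05 − x) = 1.00 × 10^-5
Here C₀/Ka ≈ 1.19, so the small-x approximation fails. Use the quadratic:
x = (−Ka + √(Ka² + 4·Ka·C₀))/2 = 7.00 × 10^-6 M
pH = −log[H+] = −log(7.00 × 10^-6) = 5.15

pH = 5.15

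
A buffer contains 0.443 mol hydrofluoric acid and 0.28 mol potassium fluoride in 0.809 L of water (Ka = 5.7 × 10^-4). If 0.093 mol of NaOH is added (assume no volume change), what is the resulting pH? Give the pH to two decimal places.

OH- converts HF to F-: HF → 0.35 mol, F- → 0.373 mol.
pKa = −log(5.7 × 10^-4) = 3.244
pH = pKa + log([A⁻]/[HA]) = 3.244 + log(0.373/0.35) = 3.244 +0.028

pH = 3.27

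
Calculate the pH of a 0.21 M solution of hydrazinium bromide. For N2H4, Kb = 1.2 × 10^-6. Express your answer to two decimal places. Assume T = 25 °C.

N2H5+ is the conjugate acid of the weak base N2H4.
Ka = Kw/Kb = 1.0×10^-14 / 1.2 × 10^-6 = 8.33 × 10^-9
Ka = x²/(0.21 − x) = 8.33 × 10^-9
Since Ka ≪ C₀, x ≈ √(Ka·C₀) = 4.18 × 10^-5 M.
Check: 0.02% ionized — well under 5%, approximation valid.
pH = −log(4.18 × 10^-5) = 4.38

pH = 4.38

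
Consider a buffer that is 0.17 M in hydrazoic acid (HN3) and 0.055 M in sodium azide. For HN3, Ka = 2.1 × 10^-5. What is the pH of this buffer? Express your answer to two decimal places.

pH = 4.19

pKa = −log(2.1 × 10^-5) = 4.678
pH = pKa + log([A⁻]/[HA]) = 4.678 + log(0.055/0.17)
pH = 4.678 + (-0.490) = 4.19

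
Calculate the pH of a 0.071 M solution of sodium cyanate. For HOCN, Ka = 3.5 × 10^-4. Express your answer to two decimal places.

pH = 8.15

OCN- is the conjugate base of the weak acid HOCN.
Kb = Kw/Ka = 1.0×10^-14 / 3.5 × 10^-4 = 2.86 × 10^-11
Let x = [OH-] at equilibrium. Kb = x²/(0.071 − x).
Assume x ≪ 0.071: x ≈ √(2.86 × 10^-11 × 0.071) = 1.42 × 10^-6 M
pOH = −log(1.42 × 10^-6) = 5.85; pH = 14.00 − 5.85 = 8.15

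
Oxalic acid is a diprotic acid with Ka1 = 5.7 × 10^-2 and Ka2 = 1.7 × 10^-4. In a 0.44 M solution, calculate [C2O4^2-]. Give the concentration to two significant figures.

First ionization gives [H+] ≈ [HC2O4-] = 1.32 × 10^-1 M.
Second step: Ka2 = [H+][C2O4^2-]/[HC2O4-] ≈ [C2O4^2-] (since [H+] ≈ [HC2O4-]).
So [C2O4^2-] ≈ Ka2.

1.7 × 10^-4 M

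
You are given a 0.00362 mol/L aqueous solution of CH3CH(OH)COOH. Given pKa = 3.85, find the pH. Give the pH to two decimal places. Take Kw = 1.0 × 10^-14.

CH3CH(OH)COOH ⇌ CH3CH(OH)COO- + H+
Ka = 10^(−3.85) = 1.41 × 10^-4
Ka = [H+]²/(0.00362 − [H+]) = 1.41 × 10^-4
Here C₀/Ka ≈ 25.7, so the small-[H+] approximation fails. Use the quadratic:
[H+] = [−0.000141 + √(0.000141² + 2.04e-06)]/2 = 6.47 × 10^-4 M
pH = −log[H+] = −log(6.47 × 10^-4) = 3.19

pH = 3.19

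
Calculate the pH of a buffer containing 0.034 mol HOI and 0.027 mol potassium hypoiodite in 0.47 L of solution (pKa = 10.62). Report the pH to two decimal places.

pH = pKa + log([A⁻]/[HA]) = 10.62 + log(0.027/0.034)
pH = 10.62 + (-0.100) = 10.52

pH = 10.52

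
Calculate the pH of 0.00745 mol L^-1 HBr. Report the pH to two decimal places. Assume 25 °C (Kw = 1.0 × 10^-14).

pH = 2.13

HBr is a strong acid and dissociates completely, so [H+] = 0.00745 M.
pH = -log(0.00745) = 2.13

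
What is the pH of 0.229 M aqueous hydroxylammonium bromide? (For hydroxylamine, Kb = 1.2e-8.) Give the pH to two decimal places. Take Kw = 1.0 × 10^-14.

NH3OH+ is the conjugate acid of the weak base NH2OH.
Ka = Kw/Kb = 1.0×10^-14 / 1.2 × 10^-8 = 8.33 × 10^-7
From the ICE table, Ka = x²/(0.229 − x) = 8.33 × 10^-7.
Neglecting x in the denominator: x = √(8.33 × 10^-7 × 0.229) = 4.37 × 10^-4 M
pH = −log[H+] = −log(4.37 × 10^-4) = 3.36

pH = 3.36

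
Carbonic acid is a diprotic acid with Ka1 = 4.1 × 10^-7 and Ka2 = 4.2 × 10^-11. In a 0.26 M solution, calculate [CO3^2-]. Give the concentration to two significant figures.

First ionization gives [H+] ≈ [HCO3-] = 3.26 × 10^-4 M.
Second step: Ka2 = [H+][CO3^2-]/[HCO3-] ≈ [CO3^2-] (since [H+] ≈ [HCO3-]).
So [CO3^2-] ≈ Ka2.

4.2 × 10^-11 M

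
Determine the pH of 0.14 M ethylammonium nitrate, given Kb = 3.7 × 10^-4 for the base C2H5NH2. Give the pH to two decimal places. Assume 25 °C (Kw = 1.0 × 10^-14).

pH = 5.71

C2H5NH3+ is the conjugate acid of the weak base C2H5NH2.
Ka = Kw/Kb = 1.0×10^-14 / 3.7 × 10^-4 = 2.70 × 10^-11
Ka = [H+]²/(0.14 − [H+]) = 2.70 × 10^-11
Assume [H+] ≪ 0.14: [H+] ≈ √(2.70 × 10^-11 × 0.14) = 1.94 × 10^-6 M
Check: 0.0014% ionized — well under 5%, approximation valid.
pH = −log[H+] = −log(1.94 × 10^-6) = 5.71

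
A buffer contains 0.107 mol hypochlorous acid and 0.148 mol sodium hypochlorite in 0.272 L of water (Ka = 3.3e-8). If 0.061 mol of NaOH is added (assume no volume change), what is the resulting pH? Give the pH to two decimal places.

pH = 8.14

OH- converts HOCl to OCl-: HOCl → 0.046 mol, OCl- → 0.209 mol.
pKa = −log(3.3 × 10^-8) = 7.481
pH = pKa + log([A⁻]/[HA]) = 7.481 + log(0.209/0.046) = 7.481 +0.657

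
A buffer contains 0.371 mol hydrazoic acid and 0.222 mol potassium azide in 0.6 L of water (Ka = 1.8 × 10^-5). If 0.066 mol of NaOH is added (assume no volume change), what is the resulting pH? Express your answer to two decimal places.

After neutralization: n(HN3) = 0.305 mol, n(N3-) = 0.288 mol.
pKa = −log(1.8 × 10^-5) = 4.745
pH = pKa + log([A⁻]/[HA]) = 4.745 + log(0.288/0.305) = 4.745 -0.025

pH = 4.72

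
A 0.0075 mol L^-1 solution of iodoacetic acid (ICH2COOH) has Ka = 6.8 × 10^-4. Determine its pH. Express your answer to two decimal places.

ICH2COOH ⇌ ICH2COO- + H+
Ka = [H+]²/(0.0075 − [H+]) = 6.8 × 10^-4
Here C₀/Ka ≈ 11, so the small-[H+] approximation fails. Use the quadratic:
[H+] = [−0.00068 + √(0.00068² + 2.04e-05)]/2 = 1.94 × 10^-3 M
pH = −log(1.94 × 10^-3) = 2.71

pH = 2.71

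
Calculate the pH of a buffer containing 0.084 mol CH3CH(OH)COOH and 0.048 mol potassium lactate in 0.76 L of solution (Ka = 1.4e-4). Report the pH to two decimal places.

pKa = −log(1.4 × 10^-4) = 3.854
pH = pKa + log([A⁻]/[HA]) = 3.854 + log(0.048/0.084)
pH = 3.854 + (-0.243) = 3.61

pH = 3.61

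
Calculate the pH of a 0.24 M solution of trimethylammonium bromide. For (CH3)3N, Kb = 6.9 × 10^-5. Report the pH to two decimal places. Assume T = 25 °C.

pH = 5.23

(CH3)3NH+ is the conjugate acid of the weak base (CH3)3N.
Ka = Kw/Kb = 1.0×10^-14 / 6.9 × 10^-5 = 1.45 × 10^-10
Ka = x²/(0.24 − x) = 1.45 × 10^-10
Assume x ≪ 0.24: x ≈ √(1.45 × 10^-10 × 0.24) = 5.90 × 10^-6 M
Check: 0.0025% ionized — well under 5%, approximation valid.
pH = −log[H+] = −log(5.90 × 10^-6) = 5.23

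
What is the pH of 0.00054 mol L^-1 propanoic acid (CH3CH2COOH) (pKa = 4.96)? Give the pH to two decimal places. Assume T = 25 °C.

pH = 4.14

CH3CH2COOH ⇌ CH3CH2COO- + H+
Ka = 10^(−4.96) = 1.10 × 10^-5
From the ICE table, Ka = x²/(0.00054 − x) = 1.10 × 10^-5.
The 5% rule fails; solving x² + Ka·x − Ka·C₀ = 0 exactly:
x = [−1.1e-05 + √(1.1e-05² + 2.38e-08)]/2 = 7.18 × 10^-5 M
pH = −log[H+] = −log(7.18 × 10^-5) = 4.14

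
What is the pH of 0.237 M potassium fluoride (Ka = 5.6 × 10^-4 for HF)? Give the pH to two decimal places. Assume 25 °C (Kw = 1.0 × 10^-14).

pH = 8.31

F- is the conjugate base of the weak acid HF.
Kb = Kw/Ka = 1.0×10^-14 / 5.6 × 10^-4 = 1.79 × 10^-11
From the ICE table, Kb = x²/(0.237 − x) = 1.79 × 10^-11.
Assume x ≪ 0.237: x ≈ √(1.79 × 10^-11 × 0.237) = 2.06 × 10^-6 M
pOH = 5.69, so pH = 14.00 − pOH = 8.31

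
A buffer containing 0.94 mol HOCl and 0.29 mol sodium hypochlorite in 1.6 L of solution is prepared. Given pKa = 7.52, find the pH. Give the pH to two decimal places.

pH = pKa + log([A⁻]/[HA]) = 7.52 + log(0.29/0.94)
pH = 7.52 + (-0.511) = 7.01

pH = 7.01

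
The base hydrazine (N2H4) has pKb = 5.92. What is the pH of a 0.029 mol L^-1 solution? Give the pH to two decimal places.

N2H4 + H2O ⇌ N2H5+ + OH-
Kb = 10^(−5.92) = 1.20 × 10^-6
Kb = [OH-]²/(0.029 − [OH-]) = 1.20 × 10^-6
Since Kb ≪ C₀, [OH-] ≈ √(Kb·C₀) = 1.87 × 10^-4 M.
pOH = −log(1.87 × 10^-4) = 3.73; pH = 14.00 − 3.73 = 10.27

pH = 10.27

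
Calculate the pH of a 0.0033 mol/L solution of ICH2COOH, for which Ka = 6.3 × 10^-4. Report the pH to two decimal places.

pH = 2.94

ICH2COOH ⇌ ICH2COO- + H+
Ka = x²/(0.0033 − x) = 6.3 × 10^-4
The 5% rule fails; solving x² + Ka·x − Ka·C₀ = 0 exactly:
x = [−0.00063 + √(0.00063² + 8.32e-06)]/2 = 1.16 × 10^-3 M
pH = −log[H+] = −log(1.16 × 10^-3) = 2.94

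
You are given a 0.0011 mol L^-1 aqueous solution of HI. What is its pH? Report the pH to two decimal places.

HI is a strong acid and dissociates completely, so [H+] = 0.0011 M.
pH = -log(0.0011) = 2.96

pH = 2.96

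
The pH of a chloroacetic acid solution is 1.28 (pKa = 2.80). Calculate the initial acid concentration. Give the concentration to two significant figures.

C₀ = 1.8 M

[H+] = 10^(-1.28) = 5.25 × 10^-2 M = x
Ka = 10^(−2.80) = 1.58 × 10^-3
Ka = x²/(C₀ − x) ⇒ C₀ = x + x²/Ka
C₀ = 5.25 × 10^-2 + (5.25 × 10^-2)²/(1.58 × 10^-3) = 1.80 M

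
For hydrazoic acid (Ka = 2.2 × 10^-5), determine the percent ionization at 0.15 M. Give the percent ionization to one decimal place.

1.2%

HN3 ⇌ N3- + H+; let x = [H+] at equilibrium.
x ≈ √(Ka·C₀) = √(2.2 × 10^-5 × 0.15) = 1.82 × 10^-3 M
Fraction ionized = 1.82 × 10^-3 / 0.15 = 0.0121 → 1.2%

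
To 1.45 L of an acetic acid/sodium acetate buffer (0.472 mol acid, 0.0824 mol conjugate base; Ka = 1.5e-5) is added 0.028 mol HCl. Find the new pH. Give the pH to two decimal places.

pH = 3.86

Added H+ converts CH3COO- to CH3COOH: CH3COOH → 0.5 mol, CH3COO- → 0.0544 mol.
pKa = −log(1.5 × 10^-5) = 4.824
pH = pKa + log(n_CH3COO-/n_CH3COOH) = 4.824 + log(0.0544/0.5) = 4.824 + (-0.963)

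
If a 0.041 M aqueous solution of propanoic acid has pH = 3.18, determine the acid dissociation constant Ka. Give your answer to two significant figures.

Ka = 1.1 × 10^-5

[H+] = 10^(-3.18) = 6.61 × 10^-4 M
At equilibrium [HA] = 0.041 − 6.61 × 10^-4 = 4.03 × 10^-2 M
Ka = [H+][A-]/[HA] = (6.61 × 10^-4)² / 4.03 × 10^-2 = 1.1 × 10^-5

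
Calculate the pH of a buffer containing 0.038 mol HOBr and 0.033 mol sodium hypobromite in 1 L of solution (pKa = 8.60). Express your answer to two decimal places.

pH = 8.54

pH = pKa + log([A⁻]/[HA]) = 8.60 + log(0.033/0.038)
pH = 8.60 + (-0.061) = 8.54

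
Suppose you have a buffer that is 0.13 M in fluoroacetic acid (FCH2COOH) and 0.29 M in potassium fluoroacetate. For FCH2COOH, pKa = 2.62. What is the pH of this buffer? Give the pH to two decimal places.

Using pH = pKa + log([base]/[acid]) with [base]/[acid] = 0.29/0.13:
pH = 2.62 + (+0.348) = 2.97

pH = 2.97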